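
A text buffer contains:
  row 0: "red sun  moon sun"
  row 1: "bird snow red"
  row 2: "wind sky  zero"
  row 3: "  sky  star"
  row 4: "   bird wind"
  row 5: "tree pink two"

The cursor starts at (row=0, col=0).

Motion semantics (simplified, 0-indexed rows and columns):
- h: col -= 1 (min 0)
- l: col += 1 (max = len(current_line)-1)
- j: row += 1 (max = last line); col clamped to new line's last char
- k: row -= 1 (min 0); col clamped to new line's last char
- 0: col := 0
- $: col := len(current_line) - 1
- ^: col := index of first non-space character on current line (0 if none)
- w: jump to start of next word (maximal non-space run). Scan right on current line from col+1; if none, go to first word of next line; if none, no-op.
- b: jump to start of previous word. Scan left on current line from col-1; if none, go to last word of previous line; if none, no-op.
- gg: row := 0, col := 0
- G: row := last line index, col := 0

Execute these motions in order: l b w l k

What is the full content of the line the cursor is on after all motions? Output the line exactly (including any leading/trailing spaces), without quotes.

After 1 (l): row=0 col=1 char='e'
After 2 (b): row=0 col=0 char='r'
After 3 (w): row=0 col=4 char='s'
After 4 (l): row=0 col=5 char='u'
After 5 (k): row=0 col=5 char='u'

Answer: red sun  moon sun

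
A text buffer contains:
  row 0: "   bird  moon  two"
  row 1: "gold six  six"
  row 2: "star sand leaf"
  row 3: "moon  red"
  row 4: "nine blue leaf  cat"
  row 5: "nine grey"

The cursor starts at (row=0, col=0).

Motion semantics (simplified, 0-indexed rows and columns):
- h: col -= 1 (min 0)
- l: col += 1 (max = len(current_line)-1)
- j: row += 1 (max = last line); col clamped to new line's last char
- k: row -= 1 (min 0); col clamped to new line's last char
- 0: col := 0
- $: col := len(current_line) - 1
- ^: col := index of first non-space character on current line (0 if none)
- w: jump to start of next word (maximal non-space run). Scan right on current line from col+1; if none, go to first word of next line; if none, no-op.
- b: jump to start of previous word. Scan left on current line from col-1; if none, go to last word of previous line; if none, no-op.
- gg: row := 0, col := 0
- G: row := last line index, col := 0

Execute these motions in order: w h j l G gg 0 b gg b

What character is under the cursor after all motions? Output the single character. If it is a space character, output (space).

After 1 (w): row=0 col=3 char='b'
After 2 (h): row=0 col=2 char='_'
After 3 (j): row=1 col=2 char='l'
After 4 (l): row=1 col=3 char='d'
After 5 (G): row=5 col=0 char='n'
After 6 (gg): row=0 col=0 char='_'
After 7 (0): row=0 col=0 char='_'
After 8 (b): row=0 col=0 char='_'
After 9 (gg): row=0 col=0 char='_'
After 10 (b): row=0 col=0 char='_'

Answer: (space)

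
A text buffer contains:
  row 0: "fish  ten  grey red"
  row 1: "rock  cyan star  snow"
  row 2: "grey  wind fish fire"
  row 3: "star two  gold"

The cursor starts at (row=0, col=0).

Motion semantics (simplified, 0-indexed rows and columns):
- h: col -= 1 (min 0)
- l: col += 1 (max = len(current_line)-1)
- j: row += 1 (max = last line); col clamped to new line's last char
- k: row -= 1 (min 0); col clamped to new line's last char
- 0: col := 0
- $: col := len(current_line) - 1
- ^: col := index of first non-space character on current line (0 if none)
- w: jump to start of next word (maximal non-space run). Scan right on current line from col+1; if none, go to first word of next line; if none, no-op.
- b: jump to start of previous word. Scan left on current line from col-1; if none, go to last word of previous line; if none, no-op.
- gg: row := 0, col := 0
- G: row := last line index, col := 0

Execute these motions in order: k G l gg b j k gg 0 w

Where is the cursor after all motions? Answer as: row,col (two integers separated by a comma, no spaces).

After 1 (k): row=0 col=0 char='f'
After 2 (G): row=3 col=0 char='s'
After 3 (l): row=3 col=1 char='t'
After 4 (gg): row=0 col=0 char='f'
After 5 (b): row=0 col=0 char='f'
After 6 (j): row=1 col=0 char='r'
After 7 (k): row=0 col=0 char='f'
After 8 (gg): row=0 col=0 char='f'
After 9 (0): row=0 col=0 char='f'
After 10 (w): row=0 col=6 char='t'

Answer: 0,6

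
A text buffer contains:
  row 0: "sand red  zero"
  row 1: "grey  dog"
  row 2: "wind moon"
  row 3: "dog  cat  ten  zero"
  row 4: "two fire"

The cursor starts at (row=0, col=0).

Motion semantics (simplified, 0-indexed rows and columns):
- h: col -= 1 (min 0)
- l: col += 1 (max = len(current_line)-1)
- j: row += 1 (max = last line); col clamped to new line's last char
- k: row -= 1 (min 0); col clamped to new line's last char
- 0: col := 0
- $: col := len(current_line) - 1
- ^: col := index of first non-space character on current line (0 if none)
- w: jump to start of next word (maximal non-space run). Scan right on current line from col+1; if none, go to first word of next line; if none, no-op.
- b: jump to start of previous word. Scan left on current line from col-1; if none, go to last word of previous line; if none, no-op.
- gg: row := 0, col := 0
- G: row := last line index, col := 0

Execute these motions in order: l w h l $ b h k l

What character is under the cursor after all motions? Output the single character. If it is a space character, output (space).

Answer: z

Derivation:
After 1 (l): row=0 col=1 char='a'
After 2 (w): row=0 col=5 char='r'
After 3 (h): row=0 col=4 char='_'
After 4 (l): row=0 col=5 char='r'
After 5 ($): row=0 col=13 char='o'
After 6 (b): row=0 col=10 char='z'
After 7 (h): row=0 col=9 char='_'
After 8 (k): row=0 col=9 char='_'
After 9 (l): row=0 col=10 char='z'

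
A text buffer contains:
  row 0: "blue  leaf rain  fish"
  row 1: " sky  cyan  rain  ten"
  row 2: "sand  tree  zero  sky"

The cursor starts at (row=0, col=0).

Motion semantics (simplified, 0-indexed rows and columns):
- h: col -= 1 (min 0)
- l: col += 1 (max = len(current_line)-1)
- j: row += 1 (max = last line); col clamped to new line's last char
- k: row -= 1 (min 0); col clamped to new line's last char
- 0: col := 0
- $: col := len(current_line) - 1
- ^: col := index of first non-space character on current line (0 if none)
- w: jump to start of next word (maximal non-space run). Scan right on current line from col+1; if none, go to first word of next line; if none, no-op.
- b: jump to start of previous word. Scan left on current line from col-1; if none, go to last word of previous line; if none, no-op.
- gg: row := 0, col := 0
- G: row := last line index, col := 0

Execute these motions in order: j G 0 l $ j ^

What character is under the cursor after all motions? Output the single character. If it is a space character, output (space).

Answer: s

Derivation:
After 1 (j): row=1 col=0 char='_'
After 2 (G): row=2 col=0 char='s'
After 3 (0): row=2 col=0 char='s'
After 4 (l): row=2 col=1 char='a'
After 5 ($): row=2 col=20 char='y'
After 6 (j): row=2 col=20 char='y'
After 7 (^): row=2 col=0 char='s'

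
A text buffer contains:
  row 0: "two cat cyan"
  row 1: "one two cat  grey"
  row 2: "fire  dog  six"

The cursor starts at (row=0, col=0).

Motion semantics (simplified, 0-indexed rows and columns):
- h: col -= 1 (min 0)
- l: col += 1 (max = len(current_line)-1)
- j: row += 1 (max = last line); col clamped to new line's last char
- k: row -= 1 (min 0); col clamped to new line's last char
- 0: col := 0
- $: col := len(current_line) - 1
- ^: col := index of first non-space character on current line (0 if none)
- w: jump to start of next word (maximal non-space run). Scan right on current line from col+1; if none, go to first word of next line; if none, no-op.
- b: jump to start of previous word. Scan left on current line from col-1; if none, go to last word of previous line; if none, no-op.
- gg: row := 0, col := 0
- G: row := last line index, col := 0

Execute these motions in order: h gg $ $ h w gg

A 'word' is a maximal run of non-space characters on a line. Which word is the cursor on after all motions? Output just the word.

After 1 (h): row=0 col=0 char='t'
After 2 (gg): row=0 col=0 char='t'
After 3 ($): row=0 col=11 char='n'
After 4 ($): row=0 col=11 char='n'
After 5 (h): row=0 col=10 char='a'
After 6 (w): row=1 col=0 char='o'
After 7 (gg): row=0 col=0 char='t'

Answer: two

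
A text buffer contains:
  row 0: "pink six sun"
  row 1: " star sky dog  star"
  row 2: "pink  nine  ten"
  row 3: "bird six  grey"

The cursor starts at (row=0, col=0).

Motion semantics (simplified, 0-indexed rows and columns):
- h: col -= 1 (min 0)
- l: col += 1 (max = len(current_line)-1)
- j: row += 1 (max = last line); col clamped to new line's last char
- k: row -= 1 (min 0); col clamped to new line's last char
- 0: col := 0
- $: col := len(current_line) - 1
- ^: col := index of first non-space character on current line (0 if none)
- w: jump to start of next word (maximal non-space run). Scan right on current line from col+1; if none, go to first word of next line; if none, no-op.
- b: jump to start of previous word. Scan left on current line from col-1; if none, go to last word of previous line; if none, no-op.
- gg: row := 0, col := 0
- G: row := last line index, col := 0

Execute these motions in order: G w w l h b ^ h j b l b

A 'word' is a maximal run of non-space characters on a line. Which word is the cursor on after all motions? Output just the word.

After 1 (G): row=3 col=0 char='b'
After 2 (w): row=3 col=5 char='s'
After 3 (w): row=3 col=10 char='g'
After 4 (l): row=3 col=11 char='r'
After 5 (h): row=3 col=10 char='g'
After 6 (b): row=3 col=5 char='s'
After 7 (^): row=3 col=0 char='b'
After 8 (h): row=3 col=0 char='b'
After 9 (j): row=3 col=0 char='b'
After 10 (b): row=2 col=12 char='t'
After 11 (l): row=2 col=13 char='e'
After 12 (b): row=2 col=12 char='t'

Answer: ten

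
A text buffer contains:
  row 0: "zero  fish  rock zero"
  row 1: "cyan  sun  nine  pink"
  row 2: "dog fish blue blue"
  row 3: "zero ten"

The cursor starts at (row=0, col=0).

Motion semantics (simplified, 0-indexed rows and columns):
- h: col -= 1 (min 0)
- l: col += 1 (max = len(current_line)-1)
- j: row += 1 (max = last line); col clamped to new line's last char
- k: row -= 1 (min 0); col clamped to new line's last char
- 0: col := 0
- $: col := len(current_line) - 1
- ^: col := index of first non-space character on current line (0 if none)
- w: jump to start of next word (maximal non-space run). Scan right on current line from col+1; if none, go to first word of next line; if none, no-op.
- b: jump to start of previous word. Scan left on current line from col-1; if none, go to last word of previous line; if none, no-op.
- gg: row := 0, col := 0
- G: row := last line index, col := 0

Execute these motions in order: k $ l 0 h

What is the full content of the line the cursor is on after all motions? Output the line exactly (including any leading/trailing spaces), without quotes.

Answer: zero  fish  rock zero

Derivation:
After 1 (k): row=0 col=0 char='z'
After 2 ($): row=0 col=20 char='o'
After 3 (l): row=0 col=20 char='o'
After 4 (0): row=0 col=0 char='z'
After 5 (h): row=0 col=0 char='z'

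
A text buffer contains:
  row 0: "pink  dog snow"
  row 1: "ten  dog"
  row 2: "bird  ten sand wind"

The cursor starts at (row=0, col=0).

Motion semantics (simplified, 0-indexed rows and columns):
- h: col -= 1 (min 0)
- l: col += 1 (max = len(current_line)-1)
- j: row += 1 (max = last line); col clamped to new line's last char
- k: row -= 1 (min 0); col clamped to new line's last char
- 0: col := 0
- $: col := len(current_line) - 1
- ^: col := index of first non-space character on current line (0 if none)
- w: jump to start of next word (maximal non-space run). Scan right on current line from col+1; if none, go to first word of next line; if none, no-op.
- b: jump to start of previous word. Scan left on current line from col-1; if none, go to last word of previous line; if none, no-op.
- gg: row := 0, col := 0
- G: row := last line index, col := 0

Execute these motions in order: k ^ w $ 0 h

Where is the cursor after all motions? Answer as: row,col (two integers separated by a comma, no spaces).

Answer: 0,0

Derivation:
After 1 (k): row=0 col=0 char='p'
After 2 (^): row=0 col=0 char='p'
After 3 (w): row=0 col=6 char='d'
After 4 ($): row=0 col=13 char='w'
After 5 (0): row=0 col=0 char='p'
After 6 (h): row=0 col=0 char='p'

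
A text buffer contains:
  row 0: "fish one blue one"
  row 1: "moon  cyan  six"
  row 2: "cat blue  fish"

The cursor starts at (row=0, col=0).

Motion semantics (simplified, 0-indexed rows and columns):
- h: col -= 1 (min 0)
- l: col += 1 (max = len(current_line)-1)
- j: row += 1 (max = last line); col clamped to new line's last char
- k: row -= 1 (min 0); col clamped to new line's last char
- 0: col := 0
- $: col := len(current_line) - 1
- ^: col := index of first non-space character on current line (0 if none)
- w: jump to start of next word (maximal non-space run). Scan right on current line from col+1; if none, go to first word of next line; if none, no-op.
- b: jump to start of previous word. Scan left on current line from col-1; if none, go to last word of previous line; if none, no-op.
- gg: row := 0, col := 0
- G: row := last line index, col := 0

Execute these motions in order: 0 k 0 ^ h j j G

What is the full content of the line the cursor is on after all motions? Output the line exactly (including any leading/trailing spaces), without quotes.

Answer: cat blue  fish

Derivation:
After 1 (0): row=0 col=0 char='f'
After 2 (k): row=0 col=0 char='f'
After 3 (0): row=0 col=0 char='f'
After 4 (^): row=0 col=0 char='f'
After 5 (h): row=0 col=0 char='f'
After 6 (j): row=1 col=0 char='m'
After 7 (j): row=2 col=0 char='c'
After 8 (G): row=2 col=0 char='c'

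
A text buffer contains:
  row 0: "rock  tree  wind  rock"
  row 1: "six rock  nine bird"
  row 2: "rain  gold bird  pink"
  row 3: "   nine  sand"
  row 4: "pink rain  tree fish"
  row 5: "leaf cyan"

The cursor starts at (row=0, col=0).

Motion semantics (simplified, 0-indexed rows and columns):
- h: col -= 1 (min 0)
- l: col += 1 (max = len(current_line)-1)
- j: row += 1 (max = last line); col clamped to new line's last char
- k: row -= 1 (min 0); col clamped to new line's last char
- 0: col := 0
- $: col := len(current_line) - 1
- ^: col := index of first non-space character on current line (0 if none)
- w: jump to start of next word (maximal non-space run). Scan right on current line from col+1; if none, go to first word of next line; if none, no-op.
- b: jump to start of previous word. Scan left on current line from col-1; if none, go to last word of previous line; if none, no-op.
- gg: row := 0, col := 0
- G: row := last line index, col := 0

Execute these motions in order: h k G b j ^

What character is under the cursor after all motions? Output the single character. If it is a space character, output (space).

After 1 (h): row=0 col=0 char='r'
After 2 (k): row=0 col=0 char='r'
After 3 (G): row=5 col=0 char='l'
After 4 (b): row=4 col=16 char='f'
After 5 (j): row=5 col=8 char='n'
After 6 (^): row=5 col=0 char='l'

Answer: l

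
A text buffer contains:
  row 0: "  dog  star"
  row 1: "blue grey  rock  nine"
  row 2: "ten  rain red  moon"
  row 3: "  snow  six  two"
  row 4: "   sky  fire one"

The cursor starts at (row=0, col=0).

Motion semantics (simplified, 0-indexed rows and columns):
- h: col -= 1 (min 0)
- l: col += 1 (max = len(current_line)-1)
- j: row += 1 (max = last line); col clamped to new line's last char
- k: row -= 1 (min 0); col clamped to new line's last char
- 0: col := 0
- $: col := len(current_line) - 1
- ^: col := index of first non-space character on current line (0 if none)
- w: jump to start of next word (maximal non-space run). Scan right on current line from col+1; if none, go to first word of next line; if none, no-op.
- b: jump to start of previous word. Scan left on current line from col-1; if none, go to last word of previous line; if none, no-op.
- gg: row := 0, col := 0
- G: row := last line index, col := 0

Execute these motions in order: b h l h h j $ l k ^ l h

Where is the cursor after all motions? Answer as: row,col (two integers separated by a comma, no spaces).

Answer: 0,2

Derivation:
After 1 (b): row=0 col=0 char='_'
After 2 (h): row=0 col=0 char='_'
After 3 (l): row=0 col=1 char='_'
After 4 (h): row=0 col=0 char='_'
After 5 (h): row=0 col=0 char='_'
After 6 (j): row=1 col=0 char='b'
After 7 ($): row=1 col=20 char='e'
After 8 (l): row=1 col=20 char='e'
After 9 (k): row=0 col=10 char='r'
After 10 (^): row=0 col=2 char='d'
After 11 (l): row=0 col=3 char='o'
After 12 (h): row=0 col=2 char='d'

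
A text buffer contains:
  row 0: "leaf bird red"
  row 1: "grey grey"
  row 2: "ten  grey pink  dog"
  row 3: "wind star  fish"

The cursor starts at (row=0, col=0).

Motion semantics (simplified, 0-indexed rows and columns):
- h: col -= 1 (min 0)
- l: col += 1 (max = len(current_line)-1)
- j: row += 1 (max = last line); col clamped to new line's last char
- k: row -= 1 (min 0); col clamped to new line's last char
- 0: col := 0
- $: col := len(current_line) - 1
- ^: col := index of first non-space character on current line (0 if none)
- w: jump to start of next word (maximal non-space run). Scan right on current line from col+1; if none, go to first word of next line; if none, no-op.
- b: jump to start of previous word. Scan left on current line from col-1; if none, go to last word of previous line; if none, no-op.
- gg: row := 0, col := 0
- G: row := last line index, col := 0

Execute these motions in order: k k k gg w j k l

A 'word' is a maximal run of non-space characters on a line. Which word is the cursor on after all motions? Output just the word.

Answer: bird

Derivation:
After 1 (k): row=0 col=0 char='l'
After 2 (k): row=0 col=0 char='l'
After 3 (k): row=0 col=0 char='l'
After 4 (gg): row=0 col=0 char='l'
After 5 (w): row=0 col=5 char='b'
After 6 (j): row=1 col=5 char='g'
After 7 (k): row=0 col=5 char='b'
After 8 (l): row=0 col=6 char='i'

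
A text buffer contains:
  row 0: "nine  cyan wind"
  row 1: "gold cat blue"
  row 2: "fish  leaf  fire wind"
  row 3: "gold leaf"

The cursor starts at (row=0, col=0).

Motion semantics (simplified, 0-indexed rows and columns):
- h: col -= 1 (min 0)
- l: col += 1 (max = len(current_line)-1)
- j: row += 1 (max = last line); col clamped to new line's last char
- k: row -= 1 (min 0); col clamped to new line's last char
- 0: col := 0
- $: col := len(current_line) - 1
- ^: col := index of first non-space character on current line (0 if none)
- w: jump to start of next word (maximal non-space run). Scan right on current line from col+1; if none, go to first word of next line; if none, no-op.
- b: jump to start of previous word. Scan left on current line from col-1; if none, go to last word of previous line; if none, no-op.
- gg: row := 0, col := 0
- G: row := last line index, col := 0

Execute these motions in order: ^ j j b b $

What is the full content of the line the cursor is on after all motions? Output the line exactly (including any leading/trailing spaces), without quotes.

Answer: gold cat blue

Derivation:
After 1 (^): row=0 col=0 char='n'
After 2 (j): row=1 col=0 char='g'
After 3 (j): row=2 col=0 char='f'
After 4 (b): row=1 col=9 char='b'
After 5 (b): row=1 col=5 char='c'
After 6 ($): row=1 col=12 char='e'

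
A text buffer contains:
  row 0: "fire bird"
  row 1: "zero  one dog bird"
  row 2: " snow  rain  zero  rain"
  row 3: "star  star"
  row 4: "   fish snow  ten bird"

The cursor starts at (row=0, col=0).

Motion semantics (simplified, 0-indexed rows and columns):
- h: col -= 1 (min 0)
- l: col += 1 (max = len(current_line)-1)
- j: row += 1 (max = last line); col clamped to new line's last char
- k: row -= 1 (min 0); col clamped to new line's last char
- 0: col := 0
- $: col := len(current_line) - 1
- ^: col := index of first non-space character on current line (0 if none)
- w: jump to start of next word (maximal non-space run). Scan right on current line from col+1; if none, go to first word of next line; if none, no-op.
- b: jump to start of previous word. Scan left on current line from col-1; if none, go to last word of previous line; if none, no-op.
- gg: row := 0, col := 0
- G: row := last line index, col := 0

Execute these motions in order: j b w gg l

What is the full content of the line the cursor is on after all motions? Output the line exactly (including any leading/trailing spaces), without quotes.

After 1 (j): row=1 col=0 char='z'
After 2 (b): row=0 col=5 char='b'
After 3 (w): row=1 col=0 char='z'
After 4 (gg): row=0 col=0 char='f'
After 5 (l): row=0 col=1 char='i'

Answer: fire bird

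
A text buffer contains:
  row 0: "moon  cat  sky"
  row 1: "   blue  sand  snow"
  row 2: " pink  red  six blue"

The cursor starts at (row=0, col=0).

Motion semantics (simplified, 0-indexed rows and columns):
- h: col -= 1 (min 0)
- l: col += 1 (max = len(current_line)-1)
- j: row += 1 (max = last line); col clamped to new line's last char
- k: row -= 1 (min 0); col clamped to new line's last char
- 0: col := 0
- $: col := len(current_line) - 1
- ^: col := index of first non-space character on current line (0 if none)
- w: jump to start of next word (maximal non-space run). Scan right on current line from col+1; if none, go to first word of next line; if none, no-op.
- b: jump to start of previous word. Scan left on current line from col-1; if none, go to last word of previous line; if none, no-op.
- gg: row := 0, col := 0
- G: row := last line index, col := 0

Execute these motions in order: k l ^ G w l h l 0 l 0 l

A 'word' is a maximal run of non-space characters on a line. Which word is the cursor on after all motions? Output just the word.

After 1 (k): row=0 col=0 char='m'
After 2 (l): row=0 col=1 char='o'
After 3 (^): row=0 col=0 char='m'
After 4 (G): row=2 col=0 char='_'
After 5 (w): row=2 col=1 char='p'
After 6 (l): row=2 col=2 char='i'
After 7 (h): row=2 col=1 char='p'
After 8 (l): row=2 col=2 char='i'
After 9 (0): row=2 col=0 char='_'
After 10 (l): row=2 col=1 char='p'
After 11 (0): row=2 col=0 char='_'
After 12 (l): row=2 col=1 char='p'

Answer: pink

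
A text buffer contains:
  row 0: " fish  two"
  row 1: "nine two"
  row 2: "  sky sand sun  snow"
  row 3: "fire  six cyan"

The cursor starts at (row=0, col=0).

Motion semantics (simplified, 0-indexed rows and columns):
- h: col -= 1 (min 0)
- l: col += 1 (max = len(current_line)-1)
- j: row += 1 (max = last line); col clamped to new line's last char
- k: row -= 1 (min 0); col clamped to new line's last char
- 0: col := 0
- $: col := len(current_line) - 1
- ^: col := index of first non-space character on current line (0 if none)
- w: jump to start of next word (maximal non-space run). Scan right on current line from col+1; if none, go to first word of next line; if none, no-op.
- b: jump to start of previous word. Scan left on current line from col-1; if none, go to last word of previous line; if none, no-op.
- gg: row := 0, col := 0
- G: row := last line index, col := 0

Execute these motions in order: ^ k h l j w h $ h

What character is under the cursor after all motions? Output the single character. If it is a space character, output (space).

Answer: w

Derivation:
After 1 (^): row=0 col=1 char='f'
After 2 (k): row=0 col=1 char='f'
After 3 (h): row=0 col=0 char='_'
After 4 (l): row=0 col=1 char='f'
After 5 (j): row=1 col=1 char='i'
After 6 (w): row=1 col=5 char='t'
After 7 (h): row=1 col=4 char='_'
After 8 ($): row=1 col=7 char='o'
After 9 (h): row=1 col=6 char='w'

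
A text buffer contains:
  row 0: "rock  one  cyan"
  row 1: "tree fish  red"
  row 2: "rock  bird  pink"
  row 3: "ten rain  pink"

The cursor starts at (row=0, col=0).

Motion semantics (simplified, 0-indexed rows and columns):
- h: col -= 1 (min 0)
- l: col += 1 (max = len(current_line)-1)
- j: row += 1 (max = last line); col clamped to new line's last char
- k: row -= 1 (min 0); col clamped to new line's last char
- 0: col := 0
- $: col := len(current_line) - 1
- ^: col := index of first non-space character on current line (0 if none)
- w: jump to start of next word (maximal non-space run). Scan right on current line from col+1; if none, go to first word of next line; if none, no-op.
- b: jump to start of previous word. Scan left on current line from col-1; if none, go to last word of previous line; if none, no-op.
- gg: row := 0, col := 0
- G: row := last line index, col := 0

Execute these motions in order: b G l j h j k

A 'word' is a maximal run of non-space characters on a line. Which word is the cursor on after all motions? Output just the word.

After 1 (b): row=0 col=0 char='r'
After 2 (G): row=3 col=0 char='t'
After 3 (l): row=3 col=1 char='e'
After 4 (j): row=3 col=1 char='e'
After 5 (h): row=3 col=0 char='t'
After 6 (j): row=3 col=0 char='t'
After 7 (k): row=2 col=0 char='r'

Answer: rock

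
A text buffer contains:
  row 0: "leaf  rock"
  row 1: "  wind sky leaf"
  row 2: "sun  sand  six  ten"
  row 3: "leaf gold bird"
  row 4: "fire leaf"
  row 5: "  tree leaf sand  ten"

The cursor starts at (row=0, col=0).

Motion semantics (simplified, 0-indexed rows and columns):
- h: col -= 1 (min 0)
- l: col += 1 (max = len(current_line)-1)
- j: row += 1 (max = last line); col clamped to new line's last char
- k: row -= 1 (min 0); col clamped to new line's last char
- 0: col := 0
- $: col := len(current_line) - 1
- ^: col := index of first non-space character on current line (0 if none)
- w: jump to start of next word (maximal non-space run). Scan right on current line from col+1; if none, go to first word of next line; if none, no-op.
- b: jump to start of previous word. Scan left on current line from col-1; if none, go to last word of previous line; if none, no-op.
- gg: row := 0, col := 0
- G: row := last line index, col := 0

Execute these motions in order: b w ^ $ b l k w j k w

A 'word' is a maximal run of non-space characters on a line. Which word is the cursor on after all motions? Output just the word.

After 1 (b): row=0 col=0 char='l'
After 2 (w): row=0 col=6 char='r'
After 3 (^): row=0 col=0 char='l'
After 4 ($): row=0 col=9 char='k'
After 5 (b): row=0 col=6 char='r'
After 6 (l): row=0 col=7 char='o'
After 7 (k): row=0 col=7 char='o'
After 8 (w): row=1 col=2 char='w'
After 9 (j): row=2 col=2 char='n'
After 10 (k): row=1 col=2 char='w'
After 11 (w): row=1 col=7 char='s'

Answer: sky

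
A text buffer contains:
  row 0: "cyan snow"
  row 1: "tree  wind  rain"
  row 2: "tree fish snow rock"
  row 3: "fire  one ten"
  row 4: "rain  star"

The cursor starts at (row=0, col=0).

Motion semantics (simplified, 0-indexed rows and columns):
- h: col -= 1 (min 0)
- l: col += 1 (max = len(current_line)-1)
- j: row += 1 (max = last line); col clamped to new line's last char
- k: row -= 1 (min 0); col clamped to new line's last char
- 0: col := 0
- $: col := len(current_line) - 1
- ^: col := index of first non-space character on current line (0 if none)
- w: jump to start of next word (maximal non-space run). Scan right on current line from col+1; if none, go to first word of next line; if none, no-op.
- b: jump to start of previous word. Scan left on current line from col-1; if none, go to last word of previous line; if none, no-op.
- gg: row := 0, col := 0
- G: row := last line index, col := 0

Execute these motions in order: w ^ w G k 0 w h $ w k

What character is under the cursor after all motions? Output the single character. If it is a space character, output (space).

Answer: f

Derivation:
After 1 (w): row=0 col=5 char='s'
After 2 (^): row=0 col=0 char='c'
After 3 (w): row=0 col=5 char='s'
After 4 (G): row=4 col=0 char='r'
After 5 (k): row=3 col=0 char='f'
After 6 (0): row=3 col=0 char='f'
After 7 (w): row=3 col=6 char='o'
After 8 (h): row=3 col=5 char='_'
After 9 ($): row=3 col=12 char='n'
After 10 (w): row=4 col=0 char='r'
After 11 (k): row=3 col=0 char='f'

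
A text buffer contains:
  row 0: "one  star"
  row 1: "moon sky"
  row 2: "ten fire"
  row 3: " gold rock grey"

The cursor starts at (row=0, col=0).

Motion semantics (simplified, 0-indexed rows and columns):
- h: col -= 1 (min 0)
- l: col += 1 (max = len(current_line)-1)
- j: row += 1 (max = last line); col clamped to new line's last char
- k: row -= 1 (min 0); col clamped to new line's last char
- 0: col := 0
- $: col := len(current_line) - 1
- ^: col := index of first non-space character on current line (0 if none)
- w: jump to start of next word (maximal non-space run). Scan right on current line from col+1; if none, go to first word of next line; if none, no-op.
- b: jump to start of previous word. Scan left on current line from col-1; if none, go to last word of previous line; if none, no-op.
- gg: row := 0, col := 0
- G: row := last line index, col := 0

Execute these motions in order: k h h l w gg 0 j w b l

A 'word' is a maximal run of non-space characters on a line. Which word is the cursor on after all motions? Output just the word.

After 1 (k): row=0 col=0 char='o'
After 2 (h): row=0 col=0 char='o'
After 3 (h): row=0 col=0 char='o'
After 4 (l): row=0 col=1 char='n'
After 5 (w): row=0 col=5 char='s'
After 6 (gg): row=0 col=0 char='o'
After 7 (0): row=0 col=0 char='o'
After 8 (j): row=1 col=0 char='m'
After 9 (w): row=1 col=5 char='s'
After 10 (b): row=1 col=0 char='m'
After 11 (l): row=1 col=1 char='o'

Answer: moon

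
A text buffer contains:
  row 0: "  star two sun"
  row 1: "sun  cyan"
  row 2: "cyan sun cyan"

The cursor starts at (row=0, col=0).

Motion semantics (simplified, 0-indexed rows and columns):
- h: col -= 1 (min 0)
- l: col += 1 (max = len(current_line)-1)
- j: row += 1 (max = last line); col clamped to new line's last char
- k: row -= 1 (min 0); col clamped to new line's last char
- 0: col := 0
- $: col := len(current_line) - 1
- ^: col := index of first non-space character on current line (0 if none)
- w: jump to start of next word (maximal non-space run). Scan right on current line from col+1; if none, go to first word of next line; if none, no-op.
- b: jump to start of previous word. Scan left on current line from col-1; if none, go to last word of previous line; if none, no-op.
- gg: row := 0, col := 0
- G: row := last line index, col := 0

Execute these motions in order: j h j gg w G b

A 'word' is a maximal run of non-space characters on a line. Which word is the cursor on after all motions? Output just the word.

Answer: cyan

Derivation:
After 1 (j): row=1 col=0 char='s'
After 2 (h): row=1 col=0 char='s'
After 3 (j): row=2 col=0 char='c'
After 4 (gg): row=0 col=0 char='_'
After 5 (w): row=0 col=2 char='s'
After 6 (G): row=2 col=0 char='c'
After 7 (b): row=1 col=5 char='c'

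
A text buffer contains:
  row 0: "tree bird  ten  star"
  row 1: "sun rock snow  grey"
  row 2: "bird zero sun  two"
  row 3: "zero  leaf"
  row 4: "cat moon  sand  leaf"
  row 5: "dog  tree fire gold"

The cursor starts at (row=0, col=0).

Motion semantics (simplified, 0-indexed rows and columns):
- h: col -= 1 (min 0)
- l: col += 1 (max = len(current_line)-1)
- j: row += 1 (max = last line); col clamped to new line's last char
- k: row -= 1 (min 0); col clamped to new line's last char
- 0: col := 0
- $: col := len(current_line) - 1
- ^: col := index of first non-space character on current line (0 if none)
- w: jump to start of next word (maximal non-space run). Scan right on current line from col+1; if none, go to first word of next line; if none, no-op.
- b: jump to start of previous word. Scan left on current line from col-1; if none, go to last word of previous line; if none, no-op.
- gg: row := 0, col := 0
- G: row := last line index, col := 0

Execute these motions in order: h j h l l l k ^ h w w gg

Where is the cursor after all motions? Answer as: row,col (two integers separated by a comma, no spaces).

After 1 (h): row=0 col=0 char='t'
After 2 (j): row=1 col=0 char='s'
After 3 (h): row=1 col=0 char='s'
After 4 (l): row=1 col=1 char='u'
After 5 (l): row=1 col=2 char='n'
After 6 (l): row=1 col=3 char='_'
After 7 (k): row=0 col=3 char='e'
After 8 (^): row=0 col=0 char='t'
After 9 (h): row=0 col=0 char='t'
After 10 (w): row=0 col=5 char='b'
After 11 (w): row=0 col=11 char='t'
After 12 (gg): row=0 col=0 char='t'

Answer: 0,0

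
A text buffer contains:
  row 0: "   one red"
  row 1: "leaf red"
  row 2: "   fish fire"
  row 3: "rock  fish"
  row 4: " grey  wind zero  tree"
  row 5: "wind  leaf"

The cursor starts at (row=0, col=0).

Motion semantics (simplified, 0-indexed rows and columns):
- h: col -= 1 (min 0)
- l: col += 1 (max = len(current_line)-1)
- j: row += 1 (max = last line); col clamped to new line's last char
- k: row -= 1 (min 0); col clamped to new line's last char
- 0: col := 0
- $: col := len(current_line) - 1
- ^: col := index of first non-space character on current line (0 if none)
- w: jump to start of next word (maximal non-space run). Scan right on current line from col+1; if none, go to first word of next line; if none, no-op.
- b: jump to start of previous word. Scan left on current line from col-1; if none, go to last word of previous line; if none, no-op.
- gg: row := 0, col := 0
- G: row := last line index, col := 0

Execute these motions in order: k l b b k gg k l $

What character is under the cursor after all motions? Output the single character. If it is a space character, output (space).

After 1 (k): row=0 col=0 char='_'
After 2 (l): row=0 col=1 char='_'
After 3 (b): row=0 col=1 char='_'
After 4 (b): row=0 col=1 char='_'
After 5 (k): row=0 col=1 char='_'
After 6 (gg): row=0 col=0 char='_'
After 7 (k): row=0 col=0 char='_'
After 8 (l): row=0 col=1 char='_'
After 9 ($): row=0 col=9 char='d'

Answer: d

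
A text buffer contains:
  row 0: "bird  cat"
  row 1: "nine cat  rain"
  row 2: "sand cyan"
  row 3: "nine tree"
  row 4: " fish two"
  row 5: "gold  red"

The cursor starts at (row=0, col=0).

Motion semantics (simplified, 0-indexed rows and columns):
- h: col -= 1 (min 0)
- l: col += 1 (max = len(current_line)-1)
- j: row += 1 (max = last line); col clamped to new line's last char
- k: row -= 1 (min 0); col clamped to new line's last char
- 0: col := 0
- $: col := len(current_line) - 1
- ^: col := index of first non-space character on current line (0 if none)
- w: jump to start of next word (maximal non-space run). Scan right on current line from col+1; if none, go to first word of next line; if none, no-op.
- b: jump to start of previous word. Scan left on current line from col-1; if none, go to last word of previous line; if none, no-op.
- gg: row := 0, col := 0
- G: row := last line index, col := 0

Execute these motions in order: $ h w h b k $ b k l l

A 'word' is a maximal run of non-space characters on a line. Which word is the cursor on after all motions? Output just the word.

Answer: cat

Derivation:
After 1 ($): row=0 col=8 char='t'
After 2 (h): row=0 col=7 char='a'
After 3 (w): row=1 col=0 char='n'
After 4 (h): row=1 col=0 char='n'
After 5 (b): row=0 col=6 char='c'
After 6 (k): row=0 col=6 char='c'
After 7 ($): row=0 col=8 char='t'
After 8 (b): row=0 col=6 char='c'
After 9 (k): row=0 col=6 char='c'
After 10 (l): row=0 col=7 char='a'
After 11 (l): row=0 col=8 char='t'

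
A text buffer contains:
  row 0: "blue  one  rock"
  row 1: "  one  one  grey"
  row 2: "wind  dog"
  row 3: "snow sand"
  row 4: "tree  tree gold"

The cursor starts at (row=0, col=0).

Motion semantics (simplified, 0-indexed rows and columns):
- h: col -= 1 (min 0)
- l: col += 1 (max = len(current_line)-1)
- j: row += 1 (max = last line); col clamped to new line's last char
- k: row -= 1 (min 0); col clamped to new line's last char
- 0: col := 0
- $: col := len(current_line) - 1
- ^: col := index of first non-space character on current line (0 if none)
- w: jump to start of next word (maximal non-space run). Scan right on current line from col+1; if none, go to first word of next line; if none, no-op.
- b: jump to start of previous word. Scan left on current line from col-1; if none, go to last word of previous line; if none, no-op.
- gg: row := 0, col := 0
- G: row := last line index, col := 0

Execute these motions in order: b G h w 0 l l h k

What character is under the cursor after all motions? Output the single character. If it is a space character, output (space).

Answer: n

Derivation:
After 1 (b): row=0 col=0 char='b'
After 2 (G): row=4 col=0 char='t'
After 3 (h): row=4 col=0 char='t'
After 4 (w): row=4 col=6 char='t'
After 5 (0): row=4 col=0 char='t'
After 6 (l): row=4 col=1 char='r'
After 7 (l): row=4 col=2 char='e'
After 8 (h): row=4 col=1 char='r'
After 9 (k): row=3 col=1 char='n'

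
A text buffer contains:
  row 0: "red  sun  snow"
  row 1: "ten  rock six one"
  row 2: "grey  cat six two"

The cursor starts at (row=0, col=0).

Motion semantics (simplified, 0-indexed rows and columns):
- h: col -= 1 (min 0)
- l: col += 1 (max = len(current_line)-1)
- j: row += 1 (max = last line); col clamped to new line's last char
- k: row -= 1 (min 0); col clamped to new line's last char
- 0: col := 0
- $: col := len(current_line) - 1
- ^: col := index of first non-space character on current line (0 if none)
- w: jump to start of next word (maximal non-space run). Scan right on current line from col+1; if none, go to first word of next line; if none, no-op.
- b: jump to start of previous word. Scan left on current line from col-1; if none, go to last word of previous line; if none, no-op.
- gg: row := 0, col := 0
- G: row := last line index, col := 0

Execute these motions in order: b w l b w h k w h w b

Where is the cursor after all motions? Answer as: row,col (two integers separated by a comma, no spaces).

Answer: 0,5

Derivation:
After 1 (b): row=0 col=0 char='r'
After 2 (w): row=0 col=5 char='s'
After 3 (l): row=0 col=6 char='u'
After 4 (b): row=0 col=5 char='s'
After 5 (w): row=0 col=10 char='s'
After 6 (h): row=0 col=9 char='_'
After 7 (k): row=0 col=9 char='_'
After 8 (w): row=0 col=10 char='s'
After 9 (h): row=0 col=9 char='_'
After 10 (w): row=0 col=10 char='s'
After 11 (b): row=0 col=5 char='s'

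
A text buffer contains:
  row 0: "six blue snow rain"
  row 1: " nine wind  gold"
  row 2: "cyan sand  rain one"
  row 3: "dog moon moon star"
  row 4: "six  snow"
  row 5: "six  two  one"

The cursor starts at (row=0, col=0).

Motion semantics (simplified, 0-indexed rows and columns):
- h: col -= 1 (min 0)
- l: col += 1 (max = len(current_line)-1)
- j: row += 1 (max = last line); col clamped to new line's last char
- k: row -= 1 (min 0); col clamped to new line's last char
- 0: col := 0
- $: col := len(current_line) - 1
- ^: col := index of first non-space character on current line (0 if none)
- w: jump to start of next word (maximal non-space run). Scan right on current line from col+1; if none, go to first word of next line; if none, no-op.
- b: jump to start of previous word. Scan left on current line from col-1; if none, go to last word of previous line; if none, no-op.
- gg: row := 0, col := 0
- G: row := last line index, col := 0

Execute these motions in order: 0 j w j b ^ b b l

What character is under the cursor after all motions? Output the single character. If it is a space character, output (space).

Answer: i

Derivation:
After 1 (0): row=0 col=0 char='s'
After 2 (j): row=1 col=0 char='_'
After 3 (w): row=1 col=1 char='n'
After 4 (j): row=2 col=1 char='y'
After 5 (b): row=2 col=0 char='c'
After 6 (^): row=2 col=0 char='c'
After 7 (b): row=1 col=12 char='g'
After 8 (b): row=1 col=6 char='w'
After 9 (l): row=1 col=7 char='i'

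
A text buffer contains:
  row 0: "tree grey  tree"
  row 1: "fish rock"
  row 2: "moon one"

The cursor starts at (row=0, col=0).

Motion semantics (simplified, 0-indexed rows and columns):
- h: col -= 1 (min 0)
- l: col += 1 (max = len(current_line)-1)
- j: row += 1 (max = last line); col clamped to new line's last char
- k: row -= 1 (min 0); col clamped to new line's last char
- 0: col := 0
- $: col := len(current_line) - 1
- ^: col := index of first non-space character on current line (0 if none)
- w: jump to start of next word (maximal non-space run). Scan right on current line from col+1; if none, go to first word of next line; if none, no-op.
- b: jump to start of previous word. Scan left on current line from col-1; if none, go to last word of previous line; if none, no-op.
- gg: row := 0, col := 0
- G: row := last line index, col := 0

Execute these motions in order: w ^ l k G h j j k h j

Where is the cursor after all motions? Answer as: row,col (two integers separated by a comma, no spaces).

Answer: 2,0

Derivation:
After 1 (w): row=0 col=5 char='g'
After 2 (^): row=0 col=0 char='t'
After 3 (l): row=0 col=1 char='r'
After 4 (k): row=0 col=1 char='r'
After 5 (G): row=2 col=0 char='m'
After 6 (h): row=2 col=0 char='m'
After 7 (j): row=2 col=0 char='m'
After 8 (j): row=2 col=0 char='m'
After 9 (k): row=1 col=0 char='f'
After 10 (h): row=1 col=0 char='f'
After 11 (j): row=2 col=0 char='m'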